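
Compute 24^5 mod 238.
96

Repeated squaring. Binary of 5 = 101.
24^1 ≡ 24 (mod 238); 24^2 ≡ 100 (mod 238); 24^4 ≡ 4 (mod 238)
24^5 = 24^1 × 24^4 ≡ 96 (mod 238)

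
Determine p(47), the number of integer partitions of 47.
124754

p(n) counts ways to write n as a sum of positive integers (order ignored).
Euler's pentagonal recurrence: p(k) = p(k-1) + p(k-2) - p(k-5) - p(k-7) + p(k-12) + p(k-15) - ... (offsets j(3j∓1)/2, signs ++--, p(0)=1, p(<0)=0).
DP table for k = 0..46: p(0)=1, p(1)=1, p(2)=2, p(3)=3, p(4)=5, p(5)=7, p(6)=11, p(7)=15, p(8)=22, p(9)=30, p(10)=42, p(11)=56, p(12)=77, p(13)=101, p(14)=135, p(15)=176, p(16)=231, p(17)=297, p(18)=385, p(19)=490, p(20)=627, p(21)=792, p(22)=1002, p(23)=1255, p(24)=1575, p(25)=1958, p(26)=2436, p(27)=3010, p(28)=3718, p(29)=4565, p(30)=5604, p(31)=6842, p(32)=8349, p(33)=10143, p(34)=12310, p(35)=14883, p(36)=17977, p(37)=21637, p(38)=26015, p(39)=31185, p(40)=37338, p(41)=44583, p(42)=53174, p(43)=63261, p(44)=75175, p(45)=89134, p(46)=105558.
Final step: p(47) = p(46) + p(45) - p(42) - p(40) + p(35) + p(32) - p(25) - p(21) + p(12) + p(7)
= 105558 + 89134 - 53174 - 37338 + 14883 + 8349 - 1958 - 792 + 77 + 15
= 124754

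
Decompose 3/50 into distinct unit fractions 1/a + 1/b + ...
1/17 + 1/850

Greedy algorithm:
3/50: ceiling(50/3) = 17, use 1/17
1/850: ceiling(850/1) = 850, use 1/850
Result: 3/50 = 1/17 + 1/850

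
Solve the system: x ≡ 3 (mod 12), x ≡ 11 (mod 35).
291

Using Chinese Remainder Theorem:
M = 12 × 35 = 420
M1 = 35, M2 = 12
y1 = 35^(-1) mod 12 = 11
y2 = 12^(-1) mod 35 = 3
x = (3×35×11 + 11×12×3) mod 420 = 291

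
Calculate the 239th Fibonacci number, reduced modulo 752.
657

Matrix identity: Q^n = [[F_(n+1), F_n], [F_n, F_(n-1)]] with Q = [[1,1],[1,0]].
n = 239 = 11101111₂. Square-and-multiply, entries mod 752:
Q^1 = [[1,1],[1,0]]
Q^3 = (Q^1)²·Q = [[3,2],[2,1]]
Q^7 = (Q^3)²·Q = [[21,13],[13,8]]
Q^14 = (Q^7)² = [[610,377],[377,233]]
Q^29 = (Q^14)²·Q = [[328,613],[613,467]]
Q^59 = (Q^29)²·Q = [[608,569],[569,39]]
Q^119 = (Q^59)²·Q = [[496,81],[81,415]]
Q^239 = (Q^119)²·Q = [[0,657],[657,95]]
F_239 mod 752 = Q^239[0][1] = 657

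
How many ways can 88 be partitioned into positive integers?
44108109

p(n) counts ways to write n as a sum of positive integers (order ignored).
Euler's pentagonal recurrence: p(k) = p(k-1) + p(k-2) - p(k-5) - p(k-7) + p(k-12) + p(k-15) - ... (offsets j(3j∓1)/2, signs ++--, p(0)=1, p(<0)=0).
DP table for k = 0..87: p(0)=1, p(1)=1, p(2)=2, p(3)=3, p(4)=5, p(5)=7, p(6)=11, p(7)=15, p(8)=22, p(9)=30, p(10)=42, p(11)=56, p(12)=77, p(13)=101, p(14)=135, p(15)=176, p(16)=231, p(17)=297, p(18)=385, p(19)=490, p(20)=627, p(21)=792, p(22)=1002, p(23)=1255, p(24)=1575, p(25)=1958, p(26)=2436, p(27)=3010, p(28)=3718, p(29)=4565, p(30)=5604, p(31)=6842, p(32)=8349, p(33)=10143, p(34)=12310, p(35)=14883, p(36)=17977, p(37)=21637, p(38)=26015, p(39)=31185, p(40)=37338, p(41)=44583, p(42)=53174, p(43)=63261, p(44)=75175, p(45)=89134, p(46)=105558, p(47)=124754, p(48)=147273, p(49)=173525, p(50)=204226, p(51)=239943, p(52)=281589, p(53)=329931, p(54)=386155, p(55)=451276, p(56)=526823, p(57)=614154, p(58)=715220, p(59)=831820, p(60)=966467, p(61)=1121505, p(62)=1300156, p(63)=1505499, p(64)=1741630, p(65)=2012558, p(66)=2323520, p(67)=2679689, p(68)=3087735, p(69)=3554345, p(70)=4087968, p(71)=4697205, p(72)=5392783, p(73)=6185689, p(74)=7089500, p(75)=8118264, p(76)=9289091, p(77)=10619863, p(78)=12132164, p(79)=13848650, p(80)=15796476, p(81)=18004327, p(82)=20506255, p(83)=23338469, p(84)=26543660, p(85)=30167357, p(86)=34262962, p(87)=38887673.
Final step: p(88) = p(87) + p(86) - p(83) - p(81) + p(76) + p(73) - p(66) - p(62) + p(53) + p(48) - p(37) - p(31) + p(18) + p(11)
= 38887673 + 34262962 - 23338469 - 18004327 + 9289091 + 6185689 - 2323520 - 1300156 + 329931 + 147273 - 21637 - 6842 + 385 + 56
= 44108109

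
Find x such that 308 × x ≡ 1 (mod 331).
259

gcd(308, 331) = 1, so the inverse exists.
Extended Euclidean algorithm on (331, 308):
331 = 1 × 308 + 23  ⟹  23 = (1)·331 + (-1)·308
308 = 13 × 23 + 9  ⟹  9 = (-13)·331 + (14)·308
23 = 2 × 9 + 5  ⟹  5 = (27)·331 + (-29)·308
9 = 1 × 5 + 4  ⟹  4 = (-40)·331 + (43)·308
5 = 1 × 4 + 1  ⟹  1 = (67)·331 + (-72)·308
So (-72)·308 ≡ 1 (mod 331), i.e. 308^(-1) ≡ -72 ≡ 259 (mod 331).
Check: 308 × 259 = 79772 ≡ 1 (mod 331)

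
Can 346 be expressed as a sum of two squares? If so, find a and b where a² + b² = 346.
11² + 15² (a=11, b=15)

Factorization: 346 = 2 × 173
By Fermat: n is sum of two squares iff every prime p ≡ 3 (mod 4) appears to even power.
All primes ≡ 3 (mod 4) appear to even power.
Search a = 0, 1, 2, … for 346 - a² a perfect square: first hit at a = 11: 346 - 121 = 225 = 15².
346 = 11² + 15² = 121 + 225 ✓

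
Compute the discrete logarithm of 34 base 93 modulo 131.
124

Baby-step giant-step with step n = ⌈√131⌉ = 12.
Baby steps 93^j mod 131 (j:value) for j=0..11: 0:1, 1:93, 2:3, 3:17, 4:9, 5:51, 6:27, 7:22, 8:81, 9:66, 10:112, 11:67.
Giant-step multiplier: 93^(-12) ≡ 93^(130-12) = 93^118 ≡ 108 (mod 131).
Giant steps γ_i = 34·108^i mod 131: γ_0=34, γ_1=4, γ_2=39, γ_3=20, γ_4=64, γ_5=100, γ_6=58, γ_7=107, γ_8=28, γ_9=11, γ_10=9 (in table at j=4).
x = i·n + j = 10·12 + 4 = 124.
Check: 93^124 ≡ 34 (mod 131).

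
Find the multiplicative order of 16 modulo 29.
7

29 is prime, so ord(16) divides φ(29) = 28.
Divisors of 28: 1, 2, 4, 7, 14, 28.
Repeated squaring: 16^1 ≡ 16, 16^2 ≡ 24, 16^4 ≡ 25, 16^8 ≡ 16, 16^16 ≡ 24 (mod 29).
Test 16^d mod 29 for each divisor d in increasing order:
16^1 ≡ 16
16^2 ≡ 24
16^4 ≡ 25
16^7 = 16^4·16^2·16^1 ≡ 1  ← first divisor giving 1
The order is 7.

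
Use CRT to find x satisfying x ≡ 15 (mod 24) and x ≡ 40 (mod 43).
255

Using Chinese Remainder Theorem:
M = 24 × 43 = 1032
M1 = 43, M2 = 24
y1 = 43^(-1) mod 24 = 19
y2 = 24^(-1) mod 43 = 9
x = (15×43×19 + 40×24×9) mod 1032 = 255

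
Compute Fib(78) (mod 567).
251

Matrix identity: Q^n = [[F_(n+1), F_n], [F_n, F_(n-1)]] with Q = [[1,1],[1,0]].
n = 78 = 1001110₂. Square-and-multiply, entries mod 567:
Q^1 = [[1,1],[1,0]]
Q^2 = (Q^1)² = [[2,1],[1,1]]
Q^4 = (Q^2)² = [[5,3],[3,2]]
Q^9 = (Q^4)²·Q = [[55,34],[34,21]]
Q^19 = (Q^9)²·Q = [[528,212],[212,316]]
Q^39 = (Q^19)²·Q = [[294,538],[538,323]]
Q^78 = (Q^39)² = [[526,251],[251,275]]
F_78 mod 567 = Q^78[0][1] = 251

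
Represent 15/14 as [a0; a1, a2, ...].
[1; 14]

Euclidean algorithm steps:
15 = 1 × 14 + 1
14 = 14 × 1 + 0
Continued fraction: [1; 14]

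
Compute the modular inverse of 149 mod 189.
137

gcd(149, 189) = 1, so the inverse exists.
Extended Euclidean algorithm on (189, 149):
189 = 1 × 149 + 40  ⟹  40 = (1)·189 + (-1)·149
149 = 3 × 40 + 29  ⟹  29 = (-3)·189 + (4)·149
40 = 1 × 29 + 11  ⟹  11 = (4)·189 + (-5)·149
29 = 2 × 11 + 7  ⟹  7 = (-11)·189 + (14)·149
11 = 1 × 7 + 4  ⟹  4 = (15)·189 + (-19)·149
7 = 1 × 4 + 3  ⟹  3 = (-26)·189 + (33)·149
4 = 1 × 3 + 1  ⟹  1 = (41)·189 + (-52)·149
So (-52)·149 ≡ 1 (mod 189), i.e. 149^(-1) ≡ -52 ≡ 137 (mod 189).
Check: 149 × 137 = 20413 ≡ 1 (mod 189)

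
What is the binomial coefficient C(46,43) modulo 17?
16

Using Lucas' theorem:
Write n=46 and k=43 in base 17:
n in base 17: [2, 12]
k in base 17: [2, 9]
C(46,43) mod 17 = ∏ C(n_i, k_i) mod 17
Digit binomials (mod 17): C(2,2) = 1; C(12,9) = 220 ≡ 16
Product: 1 × 16 = 16 ≡ 16 (mod 17)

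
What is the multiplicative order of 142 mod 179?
89

179 is prime, so ord(142) divides φ(179) = 178.
Divisors of 178: 1, 2, 89, 178.
Repeated squaring: 142^1 ≡ 142, 142^2 ≡ 116, 142^4 ≡ 31, 142^8 ≡ 66, 142^16 ≡ 60, 142^32 ≡ 20, 142^64 ≡ 42, 142^128 ≡ 153 (mod 179).
Test 142^d mod 179 for each divisor d in increasing order:
142^1 ≡ 142
142^2 ≡ 116
142^89 = 142^64·142^16·142^8·142^1 ≡ 1  ← first divisor giving 1
The order is 89.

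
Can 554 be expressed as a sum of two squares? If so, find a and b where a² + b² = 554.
5² + 23² (a=5, b=23)

Factorization: 554 = 2 × 277
By Fermat: n is sum of two squares iff every prime p ≡ 3 (mod 4) appears to even power.
All primes ≡ 3 (mod 4) appear to even power.
Search a = 0, 1, 2, … for 554 - a² a perfect square: first hit at a = 5: 554 - 25 = 529 = 23².
554 = 5² + 23² = 25 + 529 ✓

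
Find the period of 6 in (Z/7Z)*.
2

7 is prime, so ord(6) divides φ(7) = 6.
Divisors of 6: 1, 2, 3, 6.
Repeated squaring: 6^1 ≡ 6, 6^2 ≡ 1, 6^4 ≡ 1 (mod 7).
Test 6^d mod 7 for each divisor d in increasing order:
6^1 ≡ 6
6^2 ≡ 1  ← first divisor giving 1
The order is 2.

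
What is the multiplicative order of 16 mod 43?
7

43 is prime, so ord(16) divides φ(43) = 42.
Divisors of 42: 1, 2, 3, 6, 7, 14, 21, 42.
Repeated squaring: 16^1 ≡ 16, 16^2 ≡ 41, 16^4 ≡ 4, 16^8 ≡ 16, 16^16 ≡ 41, 16^32 ≡ 4 (mod 43).
Test 16^d mod 43 for each divisor d in increasing order:
16^1 ≡ 16
16^2 ≡ 41
16^3 = 16^2·16^1 ≡ 11
16^6 = 16^4·16^2 ≡ 35
16^7 = 16^4·16^2·16^1 ≡ 1  ← first divisor giving 1
The order is 7.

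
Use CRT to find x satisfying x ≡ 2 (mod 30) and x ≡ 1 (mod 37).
482

Using Chinese Remainder Theorem:
M = 30 × 37 = 1110
M1 = 37, M2 = 30
y1 = 37^(-1) mod 30 = 13
y2 = 30^(-1) mod 37 = 21
x = (2×37×13 + 1×30×21) mod 1110 = 482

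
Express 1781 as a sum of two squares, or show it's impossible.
10² + 41² (a=10, b=41)

Factorization: 1781 = 13 × 137
By Fermat: n is sum of two squares iff every prime p ≡ 3 (mod 4) appears to even power.
All primes ≡ 3 (mod 4) appear to even power.
Search a = 0, 1, 2, … for 1781 - a² a perfect square: first hit at a = 10: 1781 - 100 = 1681 = 41².
1781 = 10² + 41² = 100 + 1681 ✓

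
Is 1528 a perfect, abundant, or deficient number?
deficient

Proper divisors of 1528: sum = 1 + 2 + 4 + 8 + 191 + 382 + 764 = 1352
Since 1352 < 1528, 1528 is deficient.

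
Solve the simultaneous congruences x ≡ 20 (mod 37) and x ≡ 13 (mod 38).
279

Using Chinese Remainder Theorem:
M = 37 × 38 = 1406
M1 = 38, M2 = 37
y1 = 38^(-1) mod 37 = 1
y2 = 37^(-1) mod 38 = 37
x = (20×38×1 + 13×37×37) mod 1406 = 279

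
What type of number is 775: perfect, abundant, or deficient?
deficient

Proper divisors of 775: sum = 1 + 5 + 25 + 31 + 155 = 217
Since 217 < 775, 775 is deficient.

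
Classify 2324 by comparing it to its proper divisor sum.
abundant

Proper divisors of 2324: sum = 1 + 2 + 4 + 7 + 14 + 28 + 83 + 166 + 332 + 581 + 1162 = 2380
Since 2380 > 2324, 2324 is abundant.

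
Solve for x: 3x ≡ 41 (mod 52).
x ≡ 31 (mod 52)

gcd(3, 52) = 1, which divides 41, so solutions exist.
Find 3^(-1) mod 52 by the extended Euclidean algorithm:
52 = 17 × 3 + 1  ⟹  1 = (1)·52 + (-17)·3
So (-17)·3 ≡ 1 (mod 52), i.e. 3^(-1) ≡ -17 ≡ 35 (mod 52).
x ≡ 35 × 41 = 1435 ≡ 31 (mod 52).
Check: 3 × 31 = 93 ≡ 41 (mod 52).
Unique solution: x ≡ 31 (mod 52)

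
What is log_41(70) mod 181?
104

Baby-step giant-step with step n = ⌈√181⌉ = 14.
Baby steps 41^j mod 181 (j:value) for j=0..13: 0:1, 1:41, 2:52, 3:141, 4:170, 5:92, 6:152, 7:78, 8:121, 9:74, 10:138, 11:47, 12:117, 13:91.
Giant-step multiplier: 41^(-14) ≡ 41^(180-14) = 41^166 ≡ 106 (mod 181).
Giant steps γ_i = 70·106^i mod 181: γ_0=70, γ_1=180, γ_2=75, γ_3=167, γ_4=145, γ_5=166, γ_6=39, γ_7=152 (in table at j=6).
x = i·n + j = 7·14 + 6 = 104.
Check: 41^104 ≡ 70 (mod 181).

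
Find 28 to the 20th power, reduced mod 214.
160

Repeated squaring. Binary of 20 = 10100.
28^1 ≡ 28 (mod 214); 28^2 ≡ 142 (mod 214); 28^4 ≡ 48 (mod 214); 28^8 ≡ 164 (mod 214); 28^16 ≡ 146 (mod 214)
28^20 = 28^4 × 28^16 ≡ 160 (mod 214)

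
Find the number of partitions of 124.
2841940500

p(n) counts ways to write n as a sum of positive integers (order ignored).
Euler's pentagonal recurrence: p(k) = p(k-1) + p(k-2) - p(k-5) - p(k-7) + p(k-12) + p(k-15) - ... (offsets j(3j∓1)/2, signs ++--, p(0)=1, p(<0)=0).
DP table for k = 0..123: p(0)=1, p(1)=1, p(2)=2, p(3)=3, p(4)=5, p(5)=7, p(6)=11, p(7)=15, p(8)=22, p(9)=30, p(10)=42, p(11)=56, p(12)=77, p(13)=101, p(14)=135, p(15)=176, p(16)=231, p(17)=297, p(18)=385, p(19)=490, p(20)=627, p(21)=792, p(22)=1002, p(23)=1255, p(24)=1575, p(25)=1958, p(26)=2436, p(27)=3010, p(28)=3718, p(29)=4565, p(30)=5604, p(31)=6842, p(32)=8349, p(33)=10143, p(34)=12310, p(35)=14883, p(36)=17977, p(37)=21637, p(38)=26015, p(39)=31185, p(40)=37338, p(41)=44583, p(42)=53174, p(43)=63261, p(44)=75175, p(45)=89134, p(46)=105558, p(47)=124754, p(48)=147273, p(49)=173525, p(50)=204226, p(51)=239943, p(52)=281589, p(53)=329931, p(54)=386155, p(55)=451276, p(56)=526823, p(57)=614154, p(58)=715220, p(59)=831820, p(60)=966467, p(61)=1121505, p(62)=1300156, p(63)=1505499, p(64)=1741630, p(65)=2012558, p(66)=2323520, p(67)=2679689, p(68)=3087735, p(69)=3554345, p(70)=4087968, p(71)=4697205, p(72)=5392783, p(73)=6185689, p(74)=7089500, p(75)=8118264, p(76)=9289091, p(77)=10619863, p(78)=12132164, p(79)=13848650, p(80)=15796476, p(81)=18004327, p(82)=20506255, p(83)=23338469, p(84)=26543660, p(85)=30167357, p(86)=34262962, p(87)=38887673, p(88)=44108109, p(89)=49995925, p(90)=56634173, p(91)=64112359, p(92)=72533807, p(93)=82010177, p(94)=92669720, p(95)=104651419, p(96)=118114304, p(97)=133230930, p(98)=150198136, p(99)=169229875, p(100)=190569292, p(101)=214481126, p(102)=241265379, p(103)=271248950, p(104)=304801365, p(105)=342325709, p(106)=384276336, p(107)=431149389, p(108)=483502844, p(109)=541946240, p(110)=607163746, p(111)=679903203, p(112)=761002156, p(113)=851376628, p(114)=952050665, p(115)=1064144451, p(116)=1188908248, p(117)=1327710076, p(118)=1482074143, p(119)=1653668665, p(120)=1844349560, p(121)=2056148051, p(122)=2291320912, p(123)=2552338241.
Final step: p(124) = p(123) + p(122) - p(119) - p(117) + p(112) + p(109) - p(102) - p(98) + p(89) + p(84) - p(73) - p(67) + p(54) + p(47) - p(32) - p(24) + p(7)
= 2552338241 + 2291320912 - 1653668665 - 1327710076 + 761002156 + 541946240 - 241265379 - 150198136 + 49995925 + 26543660 - 6185689 - 2679689 + 386155 + 124754 - 8349 - 1575 + 15
= 2841940500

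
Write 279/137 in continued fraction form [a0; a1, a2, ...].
[2; 27, 2, 2]

Euclidean algorithm steps:
279 = 2 × 137 + 5
137 = 27 × 5 + 2
5 = 2 × 2 + 1
2 = 2 × 1 + 0
Continued fraction: [2; 27, 2, 2]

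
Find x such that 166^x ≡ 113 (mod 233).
214

Baby-step giant-step with step n = ⌈√233⌉ = 16.
Baby steps 166^j mod 233 (j:value) for j=0..15: 0:1, 1:166, 2:62, 3:40, 4:116, 5:150, 6:202, 7:213, 8:175, 9:158, 10:132, 11:10, 12:29, 13:154, 14:167, 15:228.
Giant-step multiplier: 166^(-16) ≡ 166^(232-16) = 166^216 ≡ 16 (mod 233).
Giant steps γ_i = 113·16^i mod 233: γ_0=113, γ_1=177, γ_2=36, γ_3=110, γ_4=129, γ_5=200, γ_6=171, γ_7=173, γ_8=205, γ_9=18, γ_10=55, γ_11=181, γ_12=100, γ_13=202 (in table at j=6).
x = i·n + j = 13·16 + 6 = 214.
Check: 166^214 ≡ 113 (mod 233).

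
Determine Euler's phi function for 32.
16

32 = 2^5
φ(n) = n × ∏(1 - 1/p) for each prime p dividing n
φ(32) = 32 × (1 - 1/2) = 16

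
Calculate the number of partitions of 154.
60356673280

p(n) counts ways to write n as a sum of positive integers (order ignored).
Euler's pentagonal recurrence: p(k) = p(k-1) + p(k-2) - p(k-5) - p(k-7) + p(k-12) + p(k-15) - ... (offsets j(3j∓1)/2, signs ++--, p(0)=1, p(<0)=0).
DP table for k = 0..153: p(0)=1, p(1)=1, p(2)=2, p(3)=3, p(4)=5, p(5)=7, p(6)=11, p(7)=15, p(8)=22, p(9)=30, p(10)=42, p(11)=56, p(12)=77, p(13)=101, p(14)=135, p(15)=176, p(16)=231, p(17)=297, p(18)=385, p(19)=490, p(20)=627, p(21)=792, p(22)=1002, p(23)=1255, p(24)=1575, p(25)=1958, p(26)=2436, p(27)=3010, p(28)=3718, p(29)=4565, p(30)=5604, p(31)=6842, p(32)=8349, p(33)=10143, p(34)=12310, p(35)=14883, p(36)=17977, p(37)=21637, p(38)=26015, p(39)=31185, p(40)=37338, p(41)=44583, p(42)=53174, p(43)=63261, p(44)=75175, p(45)=89134, p(46)=105558, p(47)=124754, p(48)=147273, p(49)=173525, p(50)=204226, p(51)=239943, p(52)=281589, p(53)=329931, p(54)=386155, p(55)=451276, p(56)=526823, p(57)=614154, p(58)=715220, p(59)=831820, p(60)=966467, p(61)=1121505, p(62)=1300156, p(63)=1505499, p(64)=1741630, p(65)=2012558, p(66)=2323520, p(67)=2679689, p(68)=3087735, p(69)=3554345, p(70)=4087968, p(71)=4697205, p(72)=5392783, p(73)=6185689, p(74)=7089500, p(75)=8118264, p(76)=9289091, p(77)=10619863, p(78)=12132164, p(79)=13848650, p(80)=15796476, p(81)=18004327, p(82)=20506255, p(83)=23338469, p(84)=26543660, p(85)=30167357, p(86)=34262962, p(87)=38887673, p(88)=44108109, p(89)=49995925, p(90)=56634173, p(91)=64112359, p(92)=72533807, p(93)=82010177, p(94)=92669720, p(95)=104651419, p(96)=118114304, p(97)=133230930, p(98)=150198136, p(99)=169229875, p(100)=190569292, p(101)=214481126, p(102)=241265379, p(103)=271248950, p(104)=304801365, p(105)=342325709, p(106)=384276336, p(107)=431149389, p(108)=483502844, p(109)=541946240, p(110)=607163746, p(111)=679903203, p(112)=761002156, p(113)=851376628, p(114)=952050665, p(115)=1064144451, p(116)=1188908248, p(117)=1327710076, p(118)=1482074143, p(119)=1653668665, p(120)=1844349560, p(121)=2056148051, p(122)=2291320912, p(123)=2552338241, p(124)=2841940500, p(125)=3163127352, p(126)=3519222692, p(127)=3913864295, p(128)=4351078600, p(129)=4835271870, p(130)=5371315400, p(131)=5964539504, p(132)=6620830889, p(133)=7346629512, p(134)=8149040695, p(135)=9035836076, p(136)=10015581680, p(137)=11097645016, p(138)=12292341831, p(139)=13610949895, p(140)=15065878135, p(141)=16670689208, p(142)=18440293320, p(143)=20390982757, p(144)=22540654445, p(145)=24908858009, p(146)=27517052599, p(147)=30388671978, p(148)=33549419497, p(149)=37027355200, p(150)=40853235313, p(151)=45060624582, p(152)=49686288421, p(153)=54770336324.
Final step: p(154) = p(153) + p(152) - p(149) - p(147) + p(142) + p(139) - p(132) - p(128) + p(119) + p(114) - p(103) - p(97) + p(84) + p(77) - p(62) - p(54) + p(37) + p(28) - p(9)
= 54770336324 + 49686288421 - 37027355200 - 30388671978 + 18440293320 + 13610949895 - 6620830889 - 4351078600 + 1653668665 + 952050665 - 271248950 - 133230930 + 26543660 + 10619863 - 1300156 - 386155 + 21637 + 3718 - 30
= 60356673280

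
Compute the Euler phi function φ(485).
384

485 = 5 × 97
φ(n) = n × ∏(1 - 1/p) for each prime p dividing n
φ(485) = 485 × (1 - 1/5) × (1 - 1/97) = 384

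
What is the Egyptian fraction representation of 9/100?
1/12 + 1/150

Greedy algorithm:
9/100: ceiling(100/9) = 12, use 1/12
1/150: ceiling(150/1) = 150, use 1/150
Result: 9/100 = 1/12 + 1/150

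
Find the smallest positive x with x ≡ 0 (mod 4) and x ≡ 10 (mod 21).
52

Using Chinese Remainder Theorem:
M = 4 × 21 = 84
M1 = 21, M2 = 4
y1 = 21^(-1) mod 4 = 1
y2 = 4^(-1) mod 21 = 16
x = (0×21×1 + 10×4×16) mod 84 = 52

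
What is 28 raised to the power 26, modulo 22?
16

Repeated squaring. Binary of 26 = 11010.
28^1 ≡ 6 (mod 22); 28^2 ≡ 14 (mod 22); 28^4 ≡ 20 (mod 22); 28^8 ≡ 4 (mod 22); 28^16 ≡ 16 (mod 22)
28^26 = 28^2 × 28^8 × 28^16 ≡ 16 (mod 22)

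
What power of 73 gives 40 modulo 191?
174

Baby-step giant-step with step n = ⌈√191⌉ = 14.
Baby steps 73^j mod 191 (j:value) for j=0..13: 0:1, 1:73, 2:172, 3:141, 4:170, 5:186, 6:17, 7:95, 8:59, 9:105, 10:25, 11:106, 12:98, 13:87.
Giant-step multiplier: 73^(-14) ≡ 73^(190-14) = 73^176 ≡ 4 (mod 191).
Giant steps γ_i = 40·4^i mod 191: γ_0=40, γ_1=160, γ_2=67, γ_3=77, γ_4=117, γ_5=86, γ_6=153, γ_7=39, γ_8=156, γ_9=51, γ_10=13, γ_11=52, γ_12=17 (in table at j=6).
x = i·n + j = 12·14 + 6 = 174.
Check: 73^174 ≡ 40 (mod 191).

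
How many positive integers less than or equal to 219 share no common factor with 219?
144

219 = 3 × 73
φ(n) = n × ∏(1 - 1/p) for each prime p dividing n
φ(219) = 219 × (1 - 1/3) × (1 - 1/73) = 144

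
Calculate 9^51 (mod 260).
209

Repeated squaring. Binary of 51 = 110011.
9^1 ≡ 9 (mod 260); 9^2 ≡ 81 (mod 260); 9^4 ≡ 61 (mod 260); 9^8 ≡ 81 (mod 260); 9^16 ≡ 61 (mod 260); 9^32 ≡ 81 (mod 260)
9^51 = 9^1 × 9^2 × 9^16 × 9^32 ≡ 209 (mod 260)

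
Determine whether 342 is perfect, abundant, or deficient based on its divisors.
abundant

Proper divisors of 342: sum = 1 + 2 + 3 + 6 + 9 + 18 + 19 + 38 + 57 + 114 + 171 = 438
Since 438 > 342, 342 is abundant.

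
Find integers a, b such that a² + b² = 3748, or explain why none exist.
38² + 48² (a=38, b=48)

Factorization: 3748 = 2^2 × 937
By Fermat: n is sum of two squares iff every prime p ≡ 3 (mod 4) appears to even power.
All primes ≡ 3 (mod 4) appear to even power.
Search a = 0, 1, 2, … for 3748 - a² a perfect square: first hit at a = 38: 3748 - 1444 = 2304 = 48².
3748 = 38² + 48² = 1444 + 2304 ✓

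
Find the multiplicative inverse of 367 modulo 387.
58

gcd(367, 387) = 1, so the inverse exists.
Extended Euclidean algorithm on (387, 367):
387 = 1 × 367 + 20  ⟹  20 = (1)·387 + (-1)·367
367 = 18 × 20 + 7  ⟹  7 = (-18)·387 + (19)·367
20 = 2 × 7 + 6  ⟹  6 = (37)·387 + (-39)·367
7 = 1 × 6 + 1  ⟹  1 = (-55)·387 + (58)·367
So (58)·367 ≡ 1 (mod 387), i.e. 367^(-1) ≡ 58 (mod 387).
Check: 367 × 58 = 21286 ≡ 1 (mod 387)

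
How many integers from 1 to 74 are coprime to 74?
36

74 = 2 × 37
φ(n) = n × ∏(1 - 1/p) for each prime p dividing n
φ(74) = 74 × (1 - 1/2) × (1 - 1/37) = 36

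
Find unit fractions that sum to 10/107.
1/11 + 1/393 + 1/231281 + 1/106981570641

Greedy algorithm:
10/107: ceiling(107/10) = 11, use 1/11
3/1177: ceiling(1177/3) = 393, use 1/393
2/462561: ceiling(462561/2) = 231281, use 1/231281
1/106981570641: ceiling(106981570641/1) = 106981570641, use 1/106981570641
Result: 10/107 = 1/11 + 1/393 + 1/231281 + 1/106981570641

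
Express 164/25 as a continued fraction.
[6; 1, 1, 3, 1, 2]

Euclidean algorithm steps:
164 = 6 × 25 + 14
25 = 1 × 14 + 11
14 = 1 × 11 + 3
11 = 3 × 3 + 2
3 = 1 × 2 + 1
2 = 2 × 1 + 0
Continued fraction: [6; 1, 1, 3, 1, 2]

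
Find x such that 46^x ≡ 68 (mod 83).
48

Baby-step giant-step with step n = ⌈√83⌉ = 10.
Baby steps 46^j mod 83 (j:value) for j=0..9: 0:1, 1:46, 2:41, 3:60, 4:21, 5:53, 6:31, 7:15, 8:26, 9:34.
Giant-step multiplier: 46^(-10) ≡ 46^(82-10) = 46^72 ≡ 51 (mod 83).
Giant steps γ_i = 68·51^i mod 83: γ_0=68, γ_1=65, γ_2=78, γ_3=77, γ_4=26 (in table at j=8).
x = i·n + j = 4·10 + 8 = 48.
Check: 46^48 ≡ 68 (mod 83).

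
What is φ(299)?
264

299 = 13 × 23
φ(n) = n × ∏(1 - 1/p) for each prime p dividing n
φ(299) = 299 × (1 - 1/13) × (1 - 1/23) = 264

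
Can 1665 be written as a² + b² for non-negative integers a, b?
12² + 39² (a=12, b=39)

Factorization: 1665 = 3^2 × 5 × 37
By Fermat: n is sum of two squares iff every prime p ≡ 3 (mod 4) appears to even power.
All primes ≡ 3 (mod 4) appear to even power.
Search a = 0, 1, 2, … for 1665 - a² a perfect square: first hit at a = 12: 1665 - 144 = 1521 = 39².
1665 = 12² + 39² = 144 + 1521 ✓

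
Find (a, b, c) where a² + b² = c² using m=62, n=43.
(1995, 5332, 5693)

Euclid's formula: a = m² - n², b = 2mn, c = m² + n²
m = 62, n = 43
a = 62² - 43² = 3844 - 1849 = 1995
b = 2 × 62 × 43 = 5332
c = 62² + 43² = 3844 + 1849 = 5693
Verification: 1995² + 5332² = 3980025 + 28430224 = 32410249 = 5693² ✓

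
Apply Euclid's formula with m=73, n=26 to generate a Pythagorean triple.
(4653, 3796, 6005)

Euclid's formula: a = m² - n², b = 2mn, c = m² + n²
m = 73, n = 26
a = 73² - 26² = 5329 - 676 = 4653
b = 2 × 73 × 26 = 3796
c = 73² + 26² = 5329 + 676 = 6005
Verification: 4653² + 3796² = 21650409 + 14409616 = 36060025 = 6005² ✓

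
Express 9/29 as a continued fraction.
[0; 3, 4, 2]

Euclidean algorithm steps:
9 = 0 × 29 + 9
29 = 3 × 9 + 2
9 = 4 × 2 + 1
2 = 2 × 1 + 0
Continued fraction: [0; 3, 4, 2]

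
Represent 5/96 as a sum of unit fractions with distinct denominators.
1/20 + 1/480

Greedy algorithm:
5/96: ceiling(96/5) = 20, use 1/20
1/480: ceiling(480/1) = 480, use 1/480
Result: 5/96 = 1/20 + 1/480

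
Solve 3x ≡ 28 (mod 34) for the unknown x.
x ≡ 32 (mod 34)

gcd(3, 34) = 1, which divides 28, so solutions exist.
Find 3^(-1) mod 34 by the extended Euclidean algorithm:
34 = 11 × 3 + 1  ⟹  1 = (1)·34 + (-11)·3
So (-11)·3 ≡ 1 (mod 34), i.e. 3^(-1) ≡ -11 ≡ 23 (mod 34).
x ≡ 23 × 28 = 644 ≡ 32 (mod 34).
Check: 3 × 32 = 96 ≡ 28 (mod 34).
Unique solution: x ≡ 32 (mod 34)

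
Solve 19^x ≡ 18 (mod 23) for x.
14

Baby-step giant-step with step n = ⌈√23⌉ = 5.
Baby steps 19^j mod 23 (j:value) for j=0..4: 0:1, 1:19, 2:16, 3:5, 4:3.
Giant-step multiplier: 19^(-5) ≡ 19^(22-5) = 19^17 ≡ 21 (mod 23).
Giant steps γ_i = 18·21^i mod 23: γ_0=18, γ_1=10, γ_2=3 (in table at j=4).
x = i·n + j = 2·5 + 4 = 14.
Check: 19^14 ≡ 18 (mod 23).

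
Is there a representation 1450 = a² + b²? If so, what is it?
9² + 37² (a=9, b=37)

Factorization: 1450 = 2 × 5^2 × 29
By Fermat: n is sum of two squares iff every prime p ≡ 3 (mod 4) appears to even power.
All primes ≡ 3 (mod 4) appear to even power.
Search a = 0, 1, 2, … for 1450 - a² a perfect square: first hit at a = 9: 1450 - 81 = 1369 = 37².
1450 = 9² + 37² = 81 + 1369 ✓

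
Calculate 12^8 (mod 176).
144

Repeated squaring. Binary of 8 = 1000.
12^1 ≡ 12 (mod 176); 12^2 ≡ 144 (mod 176); 12^4 ≡ 144 (mod 176); 12^8 ≡ 144 (mod 176)
12^8 = 12^8 ≡ 144 (mod 176)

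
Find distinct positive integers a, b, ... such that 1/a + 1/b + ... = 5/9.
1/2 + 1/18

Greedy algorithm:
5/9: ceiling(9/5) = 2, use 1/2
1/18: ceiling(18/1) = 18, use 1/18
Result: 5/9 = 1/2 + 1/18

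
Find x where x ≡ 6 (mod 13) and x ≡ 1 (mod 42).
253

Using Chinese Remainder Theorem:
M = 13 × 42 = 546
M1 = 42, M2 = 13
y1 = 42^(-1) mod 13 = 9
y2 = 13^(-1) mod 42 = 13
x = (6×42×9 + 1×13×13) mod 546 = 253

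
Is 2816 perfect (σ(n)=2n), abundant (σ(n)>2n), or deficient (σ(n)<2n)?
abundant

Proper divisors of 2816: sum = 1 + 2 + 4 + 8 + 11 + 16 + 22 + 32 + ... + 256 + 352 + 704 + 1408 (17 divisors) = 3316
Since 3316 > 2816, 2816 is abundant.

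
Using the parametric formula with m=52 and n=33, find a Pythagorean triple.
(1615, 3432, 3793)

Euclid's formula: a = m² - n², b = 2mn, c = m² + n²
m = 52, n = 33
a = 52² - 33² = 2704 - 1089 = 1615
b = 2 × 52 × 33 = 3432
c = 52² + 33² = 2704 + 1089 = 3793
Verification: 1615² + 3432² = 2608225 + 11778624 = 14386849 = 3793² ✓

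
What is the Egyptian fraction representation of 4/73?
1/19 + 1/463 + 1/321091 + 1/206198539471

Greedy algorithm:
4/73: ceiling(73/4) = 19, use 1/19
3/1387: ceiling(1387/3) = 463, use 1/463
2/642181: ceiling(642181/2) = 321091, use 1/321091
1/206198539471: ceiling(206198539471/1) = 206198539471, use 1/206198539471
Result: 4/73 = 1/19 + 1/463 + 1/321091 + 1/206198539471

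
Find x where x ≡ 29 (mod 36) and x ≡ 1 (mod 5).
101

Using Chinese Remainder Theorem:
M = 36 × 5 = 180
M1 = 5, M2 = 36
y1 = 5^(-1) mod 36 = 29
y2 = 36^(-1) mod 5 = 1
x = (29×5×29 + 1×36×1) mod 180 = 101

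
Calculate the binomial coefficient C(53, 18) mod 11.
1

Using Lucas' theorem:
Write n=53 and k=18 in base 11:
n in base 11: [4, 9]
k in base 11: [1, 7]
C(53,18) mod 11 = ∏ C(n_i, k_i) mod 11
Digit binomials (mod 11): C(4,1) = 4; C(9,7) = 36 ≡ 3
Product: 4 × 3 = 12 ≡ 1 (mod 11)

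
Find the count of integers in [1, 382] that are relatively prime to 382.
190

382 = 2 × 191
φ(n) = n × ∏(1 - 1/p) for each prime p dividing n
φ(382) = 382 × (1 - 1/2) × (1 - 1/191) = 190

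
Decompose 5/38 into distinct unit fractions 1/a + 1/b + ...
1/8 + 1/152

Greedy algorithm:
5/38: ceiling(38/5) = 8, use 1/8
1/152: ceiling(152/1) = 152, use 1/152
Result: 5/38 = 1/8 + 1/152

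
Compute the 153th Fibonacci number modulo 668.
58

Matrix identity: Q^n = [[F_(n+1), F_n], [F_n, F_(n-1)]] with Q = [[1,1],[1,0]].
n = 153 = 10011001₂. Square-and-multiply, entries mod 668:
Q^1 = [[1,1],[1,0]]
Q^2 = (Q^1)² = [[2,1],[1,1]]
Q^4 = (Q^2)² = [[5,3],[3,2]]
Q^9 = (Q^4)²·Q = [[55,34],[34,21]]
Q^19 = (Q^9)²·Q = [[85,173],[173,580]]
Q^38 = (Q^19)² = [[414,149],[149,265]]
Q^76 = (Q^38)² = [[545,303],[303,242]]
Q^153 = (Q^76)²·Q = [[43,58],[58,653]]
F_153 mod 668 = Q^153[0][1] = 58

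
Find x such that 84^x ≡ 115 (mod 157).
112

Baby-step giant-step with step n = ⌈√157⌉ = 13.
Baby steps 84^j mod 157 (j:value) for j=0..12: 0:1, 1:84, 2:148, 3:29, 4:81, 5:53, 6:56, 7:151, 8:124, 9:54, 10:140, 11:142, 12:153.
Giant-step multiplier: 84^(-13) ≡ 84^(156-13) = 84^143 ≡ 107 (mod 157).
Giant steps γ_i = 115·107^i mod 157: γ_0=115, γ_1=59, γ_2=33, γ_3=77, γ_4=75, γ_5=18, γ_6=42, γ_7=98, γ_8=124 (in table at j=8).
x = i·n + j = 8·13 + 8 = 112.
Check: 84^112 ≡ 115 (mod 157).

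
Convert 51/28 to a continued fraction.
[1; 1, 4, 1, 1, 2]

Euclidean algorithm steps:
51 = 1 × 28 + 23
28 = 1 × 23 + 5
23 = 4 × 5 + 3
5 = 1 × 3 + 2
3 = 1 × 2 + 1
2 = 2 × 1 + 0
Continued fraction: [1; 1, 4, 1, 1, 2]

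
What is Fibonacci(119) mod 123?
1

Matrix identity: Q^n = [[F_(n+1), F_n], [F_n, F_(n-1)]] with Q = [[1,1],[1,0]].
n = 119 = 1110111₂. Square-and-multiply, entries mod 123:
Q^1 = [[1,1],[1,0]]
Q^3 = (Q^1)²·Q = [[3,2],[2,1]]
Q^7 = (Q^3)²·Q = [[21,13],[13,8]]
Q^14 = (Q^7)² = [[118,8],[8,110]]
Q^29 = (Q^14)²·Q = [[68,89],[89,102]]
Q^59 = (Q^29)²·Q = [[0,122],[122,1]]
Q^119 = (Q^59)²·Q = [[0,1],[1,122]]
F_119 mod 123 = Q^119[0][1] = 1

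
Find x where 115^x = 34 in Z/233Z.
107

Baby-step giant-step with step n = ⌈√233⌉ = 16.
Baby steps 115^j mod 233 (j:value) for j=0..15: 0:1, 1:115, 2:177, 3:84, 4:107, 5:189, 6:66, 7:134, 8:32, 9:185, 10:72, 11:125, 12:162, 13:223, 14:15, 15:94.
Giant-step multiplier: 115^(-16) ≡ 115^(232-16) = 115^216 ≡ 38 (mod 233).
Giant steps γ_i = 34·38^i mod 233: γ_0=34, γ_1=127, γ_2=166, γ_3=17, γ_4=180, γ_5=83, γ_6=125 (in table at j=11).
x = i·n + j = 6·16 + 11 = 107.
Check: 115^107 ≡ 34 (mod 233).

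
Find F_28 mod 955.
751

Matrix identity: Q^n = [[F_(n+1), F_n], [F_n, F_(n-1)]] with Q = [[1,1],[1,0]].
n = 28 = 11100₂. Square-and-multiply, entries mod 955:
Q^1 = [[1,1],[1,0]]
Q^3 = (Q^1)²·Q = [[3,2],[2,1]]
Q^7 = (Q^3)²·Q = [[21,13],[13,8]]
Q^14 = (Q^7)² = [[610,377],[377,233]]
Q^28 = (Q^14)² = [[439,751],[751,643]]
F_28 mod 955 = Q^28[0][1] = 751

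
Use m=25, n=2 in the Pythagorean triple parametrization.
(621, 100, 629)

Euclid's formula: a = m² - n², b = 2mn, c = m² + n²
m = 25, n = 2
a = 25² - 2² = 625 - 4 = 621
b = 2 × 25 × 2 = 100
c = 25² + 2² = 625 + 4 = 629
Verification: 621² + 100² = 385641 + 10000 = 395641 = 629² ✓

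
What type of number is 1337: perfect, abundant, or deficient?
deficient

Proper divisors of 1337: sum = 1 + 7 + 191 = 199
Since 199 < 1337, 1337 is deficient.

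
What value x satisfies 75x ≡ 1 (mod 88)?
27

gcd(75, 88) = 1, so the inverse exists.
Extended Euclidean algorithm on (88, 75):
88 = 1 × 75 + 13  ⟹  13 = (1)·88 + (-1)·75
75 = 5 × 13 + 10  ⟹  10 = (-5)·88 + (6)·75
13 = 1 × 10 + 3  ⟹  3 = (6)·88 + (-7)·75
10 = 3 × 3 + 1  ⟹  1 = (-23)·88 + (27)·75
So (27)·75 ≡ 1 (mod 88), i.e. 75^(-1) ≡ 27 (mod 88).
Check: 75 × 27 = 2025 ≡ 1 (mod 88)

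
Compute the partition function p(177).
522115831195

p(n) counts ways to write n as a sum of positive integers (order ignored).
Euler's pentagonal recurrence: p(k) = p(k-1) + p(k-2) - p(k-5) - p(k-7) + p(k-12) + p(k-15) - ... (offsets j(3j∓1)/2, signs ++--, p(0)=1, p(<0)=0).
DP table for k = 0..176: p(0)=1, p(1)=1, p(2)=2, p(3)=3, p(4)=5, p(5)=7, p(6)=11, p(7)=15, p(8)=22, p(9)=30, p(10)=42, p(11)=56, p(12)=77, p(13)=101, p(14)=135, p(15)=176, p(16)=231, p(17)=297, p(18)=385, p(19)=490, p(20)=627, p(21)=792, p(22)=1002, p(23)=1255, p(24)=1575, p(25)=1958, p(26)=2436, p(27)=3010, p(28)=3718, p(29)=4565, p(30)=5604, p(31)=6842, p(32)=8349, p(33)=10143, p(34)=12310, p(35)=14883, p(36)=17977, p(37)=21637, p(38)=26015, p(39)=31185, p(40)=37338, p(41)=44583, p(42)=53174, p(43)=63261, p(44)=75175, p(45)=89134, p(46)=105558, p(47)=124754, p(48)=147273, p(49)=173525, p(50)=204226, p(51)=239943, p(52)=281589, p(53)=329931, p(54)=386155, p(55)=451276, p(56)=526823, p(57)=614154, p(58)=715220, p(59)=831820, p(60)=966467, p(61)=1121505, p(62)=1300156, p(63)=1505499, p(64)=1741630, p(65)=2012558, p(66)=2323520, p(67)=2679689, p(68)=3087735, p(69)=3554345, p(70)=4087968, p(71)=4697205, p(72)=5392783, p(73)=6185689, p(74)=7089500, p(75)=8118264, p(76)=9289091, p(77)=10619863, p(78)=12132164, p(79)=13848650, p(80)=15796476, p(81)=18004327, p(82)=20506255, p(83)=23338469, p(84)=26543660, p(85)=30167357, p(86)=34262962, p(87)=38887673, p(88)=44108109, p(89)=49995925, p(90)=56634173, p(91)=64112359, p(92)=72533807, p(93)=82010177, p(94)=92669720, p(95)=104651419, p(96)=118114304, p(97)=133230930, p(98)=150198136, p(99)=169229875, p(100)=190569292, p(101)=214481126, p(102)=241265379, p(103)=271248950, p(104)=304801365, p(105)=342325709, p(106)=384276336, p(107)=431149389, p(108)=483502844, p(109)=541946240, p(110)=607163746, p(111)=679903203, p(112)=761002156, p(113)=851376628, p(114)=952050665, p(115)=1064144451, p(116)=1188908248, p(117)=1327710076, p(118)=1482074143, p(119)=1653668665, p(120)=1844349560, p(121)=2056148051, p(122)=2291320912, p(123)=2552338241, p(124)=2841940500, p(125)=3163127352, p(126)=3519222692, p(127)=3913864295, p(128)=4351078600, p(129)=4835271870, p(130)=5371315400, p(131)=5964539504, p(132)=6620830889, p(133)=7346629512, p(134)=8149040695, p(135)=9035836076, p(136)=10015581680, p(137)=11097645016, p(138)=12292341831, p(139)=13610949895, p(140)=15065878135, p(141)=16670689208, p(142)=18440293320, p(143)=20390982757, p(144)=22540654445, p(145)=24908858009, p(146)=27517052599, p(147)=30388671978, p(148)=33549419497, p(149)=37027355200, p(150)=40853235313, p(151)=45060624582, p(152)=49686288421, p(153)=54770336324, p(154)=60356673280, p(155)=66493182097, p(156)=73232243759, p(157)=80630964769, p(158)=88751778802, p(159)=97662728555, p(160)=107438159466, p(161)=118159068427, p(162)=129913904637, p(163)=142798995930, p(164)=156919475295, p(165)=172389800255, p(166)=189334822579, p(167)=207890420102, p(168)=228204732751, p(169)=250438925115, p(170)=274768617130, p(171)=301384802048, p(172)=330495499613, p(173)=362326859895, p(174)=397125074750, p(175)=435157697830, p(176)=476715857290.
Final step: p(177) = p(176) + p(175) - p(172) - p(170) + p(165) + p(162) - p(155) - p(151) + p(142) + p(137) - p(126) - p(120) + p(107) + p(100) - p(85) - p(77) + p(60) + p(51) - p(32) - p(22) + p(1)
= 476715857290 + 435157697830 - 330495499613 - 274768617130 + 172389800255 + 129913904637 - 66493182097 - 45060624582 + 18440293320 + 11097645016 - 3519222692 - 1844349560 + 431149389 + 190569292 - 30167357 - 10619863 + 966467 + 239943 - 8349 - 1002 + 1
= 522115831195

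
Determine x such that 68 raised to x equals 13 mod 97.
13

Baby-step giant-step with step n = ⌈√97⌉ = 10.
Baby steps 68^j mod 97 (j:value) for j=0..9: 0:1, 1:68, 2:65, 3:55, 4:54, 5:83, 6:18, 7:60, 8:6, 9:20.
Giant-step multiplier: 68^(-10) ≡ 68^(96-10) = 68^86 ≡ 49 (mod 97).
Giant steps γ_i = 13·49^i mod 97: γ_0=13, γ_1=55 (in table at j=3).
x = i·n + j = 1·10 + 3 = 13.
Check: 68^13 ≡ 13 (mod 97).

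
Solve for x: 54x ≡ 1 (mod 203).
94

gcd(54, 203) = 1, so the inverse exists.
Extended Euclidean algorithm on (203, 54):
203 = 3 × 54 + 41  ⟹  41 = (1)·203 + (-3)·54
54 = 1 × 41 + 13  ⟹  13 = (-1)·203 + (4)·54
41 = 3 × 13 + 2  ⟹  2 = (4)·203 + (-15)·54
13 = 6 × 2 + 1  ⟹  1 = (-25)·203 + (94)·54
So (94)·54 ≡ 1 (mod 203), i.e. 54^(-1) ≡ 94 (mod 203).
Check: 54 × 94 = 5076 ≡ 1 (mod 203)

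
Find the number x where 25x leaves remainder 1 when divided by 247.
168

gcd(25, 247) = 1, so the inverse exists.
Extended Euclidean algorithm on (247, 25):
247 = 9 × 25 + 22  ⟹  22 = (1)·247 + (-9)·25
25 = 1 × 22 + 3  ⟹  3 = (-1)·247 + (10)·25
22 = 7 × 3 + 1  ⟹  1 = (8)·247 + (-79)·25
So (-79)·25 ≡ 1 (mod 247), i.e. 25^(-1) ≡ -79 ≡ 168 (mod 247).
Check: 25 × 168 = 4200 ≡ 1 (mod 247)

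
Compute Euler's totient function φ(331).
330

331 = 331
φ(n) = n × ∏(1 - 1/p) for each prime p dividing n
φ(331) = 331 × (1 - 1/331) = 330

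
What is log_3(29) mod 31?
9

Baby-step giant-step with step n = ⌈√31⌉ = 6.
Baby steps 3^j mod 31 (j:value) for j=0..5: 0:1, 1:3, 2:9, 3:27, 4:19, 5:26.
Giant-step multiplier: 3^(-6) ≡ 3^(30-6) = 3^24 ≡ 2 (mod 31).
Giant steps γ_i = 29·2^i mod 31: γ_0=29, γ_1=27 (in table at j=3).
x = i·n + j = 1·6 + 3 = 9.
Check: 3^9 ≡ 29 (mod 31).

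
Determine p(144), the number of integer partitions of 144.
22540654445

p(n) counts ways to write n as a sum of positive integers (order ignored).
Euler's pentagonal recurrence: p(k) = p(k-1) + p(k-2) - p(k-5) - p(k-7) + p(k-12) + p(k-15) - ... (offsets j(3j∓1)/2, signs ++--, p(0)=1, p(<0)=0).
DP table for k = 0..143: p(0)=1, p(1)=1, p(2)=2, p(3)=3, p(4)=5, p(5)=7, p(6)=11, p(7)=15, p(8)=22, p(9)=30, p(10)=42, p(11)=56, p(12)=77, p(13)=101, p(14)=135, p(15)=176, p(16)=231, p(17)=297, p(18)=385, p(19)=490, p(20)=627, p(21)=792, p(22)=1002, p(23)=1255, p(24)=1575, p(25)=1958, p(26)=2436, p(27)=3010, p(28)=3718, p(29)=4565, p(30)=5604, p(31)=6842, p(32)=8349, p(33)=10143, p(34)=12310, p(35)=14883, p(36)=17977, p(37)=21637, p(38)=26015, p(39)=31185, p(40)=37338, p(41)=44583, p(42)=53174, p(43)=63261, p(44)=75175, p(45)=89134, p(46)=105558, p(47)=124754, p(48)=147273, p(49)=173525, p(50)=204226, p(51)=239943, p(52)=281589, p(53)=329931, p(54)=386155, p(55)=451276, p(56)=526823, p(57)=614154, p(58)=715220, p(59)=831820, p(60)=966467, p(61)=1121505, p(62)=1300156, p(63)=1505499, p(64)=1741630, p(65)=2012558, p(66)=2323520, p(67)=2679689, p(68)=3087735, p(69)=3554345, p(70)=4087968, p(71)=4697205, p(72)=5392783, p(73)=6185689, p(74)=7089500, p(75)=8118264, p(76)=9289091, p(77)=10619863, p(78)=12132164, p(79)=13848650, p(80)=15796476, p(81)=18004327, p(82)=20506255, p(83)=23338469, p(84)=26543660, p(85)=30167357, p(86)=34262962, p(87)=38887673, p(88)=44108109, p(89)=49995925, p(90)=56634173, p(91)=64112359, p(92)=72533807, p(93)=82010177, p(94)=92669720, p(95)=104651419, p(96)=118114304, p(97)=133230930, p(98)=150198136, p(99)=169229875, p(100)=190569292, p(101)=214481126, p(102)=241265379, p(103)=271248950, p(104)=304801365, p(105)=342325709, p(106)=384276336, p(107)=431149389, p(108)=483502844, p(109)=541946240, p(110)=607163746, p(111)=679903203, p(112)=761002156, p(113)=851376628, p(114)=952050665, p(115)=1064144451, p(116)=1188908248, p(117)=1327710076, p(118)=1482074143, p(119)=1653668665, p(120)=1844349560, p(121)=2056148051, p(122)=2291320912, p(123)=2552338241, p(124)=2841940500, p(125)=3163127352, p(126)=3519222692, p(127)=3913864295, p(128)=4351078600, p(129)=4835271870, p(130)=5371315400, p(131)=5964539504, p(132)=6620830889, p(133)=7346629512, p(134)=8149040695, p(135)=9035836076, p(136)=10015581680, p(137)=11097645016, p(138)=12292341831, p(139)=13610949895, p(140)=15065878135, p(141)=16670689208, p(142)=18440293320, p(143)=20390982757.
Final step: p(144) = p(143) + p(142) - p(139) - p(137) + p(132) + p(129) - p(122) - p(118) + p(109) + p(104) - p(93) - p(87) + p(74) + p(67) - p(52) - p(44) + p(27) + p(18)
= 20390982757 + 18440293320 - 13610949895 - 11097645016 + 6620830889 + 4835271870 - 2291320912 - 1482074143 + 541946240 + 304801365 - 82010177 - 38887673 + 7089500 + 2679689 - 281589 - 75175 + 3010 + 385
= 22540654445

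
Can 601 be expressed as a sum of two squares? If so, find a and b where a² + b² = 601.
5² + 24² (a=5, b=24)

Factorization: 601 = 601
By Fermat: n is sum of two squares iff every prime p ≡ 3 (mod 4) appears to even power.
All primes ≡ 3 (mod 4) appear to even power.
Search a = 0, 1, 2, … for 601 - a² a perfect square: first hit at a = 5: 601 - 25 = 576 = 24².
601 = 5² + 24² = 25 + 576 ✓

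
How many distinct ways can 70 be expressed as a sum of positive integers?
4087968

p(n) counts ways to write n as a sum of positive integers (order ignored).
Euler's pentagonal recurrence: p(k) = p(k-1) + p(k-2) - p(k-5) - p(k-7) + p(k-12) + p(k-15) - ... (offsets j(3j∓1)/2, signs ++--, p(0)=1, p(<0)=0).
DP table for k = 0..69: p(0)=1, p(1)=1, p(2)=2, p(3)=3, p(4)=5, p(5)=7, p(6)=11, p(7)=15, p(8)=22, p(9)=30, p(10)=42, p(11)=56, p(12)=77, p(13)=101, p(14)=135, p(15)=176, p(16)=231, p(17)=297, p(18)=385, p(19)=490, p(20)=627, p(21)=792, p(22)=1002, p(23)=1255, p(24)=1575, p(25)=1958, p(26)=2436, p(27)=3010, p(28)=3718, p(29)=4565, p(30)=5604, p(31)=6842, p(32)=8349, p(33)=10143, p(34)=12310, p(35)=14883, p(36)=17977, p(37)=21637, p(38)=26015, p(39)=31185, p(40)=37338, p(41)=44583, p(42)=53174, p(43)=63261, p(44)=75175, p(45)=89134, p(46)=105558, p(47)=124754, p(48)=147273, p(49)=173525, p(50)=204226, p(51)=239943, p(52)=281589, p(53)=329931, p(54)=386155, p(55)=451276, p(56)=526823, p(57)=614154, p(58)=715220, p(59)=831820, p(60)=966467, p(61)=1121505, p(62)=1300156, p(63)=1505499, p(64)=1741630, p(65)=2012558, p(66)=2323520, p(67)=2679689, p(68)=3087735, p(69)=3554345.
Final step: p(70) = p(69) + p(68) - p(65) - p(63) + p(58) + p(55) - p(48) - p(44) + p(35) + p(30) - p(19) - p(13) + p(0)
= 3554345 + 3087735 - 2012558 - 1505499 + 715220 + 451276 - 147273 - 75175 + 14883 + 5604 - 490 - 101 + 1
= 4087968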